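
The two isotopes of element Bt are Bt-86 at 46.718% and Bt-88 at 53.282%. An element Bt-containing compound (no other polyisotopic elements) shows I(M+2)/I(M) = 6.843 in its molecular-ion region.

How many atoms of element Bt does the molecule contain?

With n Bt atoms, P(M+2)/P(M) = C(n,1)·p^(n−1)q / p^n = n·q/p = n · 0.53282/0.46718.
n = 6.843 × 0.46718/0.53282 = 6.00 ≈ 6

6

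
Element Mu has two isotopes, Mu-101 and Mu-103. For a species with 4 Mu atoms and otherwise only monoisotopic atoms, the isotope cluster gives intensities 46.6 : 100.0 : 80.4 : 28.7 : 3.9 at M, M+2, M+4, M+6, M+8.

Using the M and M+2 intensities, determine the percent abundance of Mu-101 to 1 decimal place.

65.1%

Let p = fractional abundance of Mu-101. I(M+2)/I(M) = [C(4,1)·p^3·(1−p)] / p^4 = 4·(1−p)/p = 100.0/46.6 = 2.1459
(1−p)/p = 2.1459/4 = 0.5365  ⇒  p = 1/(1 + 0.5365) = 0.6508
Mu-101: 65.1%, Mu-103: 34.9%.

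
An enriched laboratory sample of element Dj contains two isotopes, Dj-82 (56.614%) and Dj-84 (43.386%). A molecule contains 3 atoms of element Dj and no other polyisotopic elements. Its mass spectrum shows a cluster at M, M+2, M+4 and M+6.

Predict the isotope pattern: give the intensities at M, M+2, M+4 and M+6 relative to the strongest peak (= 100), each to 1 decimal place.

Expanding (0.56614 + 0.43386)^3:
P(M) = 0.56614^3 = 0.181456
P(M+2) = 3 × 0.56614^2 × 0.43386^1 = 0.417175
P(M+4) = 3 × 0.56614^1 × 0.43386^2 = 0.319701
P(M+6) = 0.43386^3 = 0.081667
The M+2 peak is largest (0.417175); scaling to 100 gives 43.5 : 100.0 : 76.6 : 19.6.

43.5 : 100.0 : 76.6 : 19.6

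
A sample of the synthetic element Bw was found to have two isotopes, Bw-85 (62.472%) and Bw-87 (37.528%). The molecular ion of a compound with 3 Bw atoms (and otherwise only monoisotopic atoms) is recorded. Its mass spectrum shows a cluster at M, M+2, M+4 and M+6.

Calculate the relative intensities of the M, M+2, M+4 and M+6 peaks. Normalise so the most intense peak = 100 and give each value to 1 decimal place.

55.5 : 100.0 : 60.1 : 12.0

The 3 Bw atoms are independent, so intensities follow the terms of (0.62472 + 0.37528)^3.
P(M) = 0.62472^3 = 0.243813
P(M+2) = 3 × 0.62472^2 × 0.37528^1 = 0.439387
P(M+4) = 3 × 0.62472^1 × 0.37528^2 = 0.263947
P(M+6) = 0.37528^3 = 0.052853
The M+2 peak is largest (0.439387); scaling to 100 gives 55.5 : 100.0 : 60.1 : 12.0.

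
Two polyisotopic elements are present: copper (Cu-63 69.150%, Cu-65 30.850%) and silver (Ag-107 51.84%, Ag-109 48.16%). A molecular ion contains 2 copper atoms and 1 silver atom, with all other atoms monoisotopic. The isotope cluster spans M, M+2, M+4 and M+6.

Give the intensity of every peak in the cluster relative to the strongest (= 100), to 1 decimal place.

54.9 : 100.0 : 56.4 : 10.2

Copper pattern (n=2): 0.47817225 : 0.4266555 : 0.09517225
Silver pattern (n=1): 0.5184 : 0.4816
Convolve the two distributions (both contribute in 2-u steps):
  M: 0.47817225×0.5184 = 0.247884
  M+2: 0.47817225×0.4816 + 0.4266555×0.5184 = 0.451466
  M+4: 0.4266555×0.4816 + 0.09517225×0.5184 = 0.254815
  M+6: 0.09517225×0.4816 = 0.045835
Scale to base peak (0.451466) = 100: 54.9 : 100.0 : 56.4 : 10.2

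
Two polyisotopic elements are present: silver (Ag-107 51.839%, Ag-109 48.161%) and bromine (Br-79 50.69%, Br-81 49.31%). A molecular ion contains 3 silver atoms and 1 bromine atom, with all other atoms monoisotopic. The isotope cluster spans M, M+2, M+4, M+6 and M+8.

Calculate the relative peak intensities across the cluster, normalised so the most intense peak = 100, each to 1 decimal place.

18.9 : 70.9 : 100.0 : 62.6 : 14.7

Silver pattern (n=3): 0.13930601 : 0.38826655 : 0.36071887 : 0.11170857
Bromine pattern (n=1): 0.5069 : 0.4931
Convolve the two distributions (both contribute in 2-u steps):
  M: 0.13930601×0.5069 = 0.070614
  M+2: 0.13930601×0.4931 + 0.38826655×0.5069 = 0.265504
  M+4: 0.38826655×0.4931 + 0.36071887×0.5069 = 0.374303
  M+6: 0.36071887×0.4931 + 0.11170857×0.5069 = 0.234496
  M+8: 0.11170857×0.4931 = 0.055083
Scale to base peak (0.374303) = 100: 18.9 : 70.9 : 100.0 : 62.6 : 14.7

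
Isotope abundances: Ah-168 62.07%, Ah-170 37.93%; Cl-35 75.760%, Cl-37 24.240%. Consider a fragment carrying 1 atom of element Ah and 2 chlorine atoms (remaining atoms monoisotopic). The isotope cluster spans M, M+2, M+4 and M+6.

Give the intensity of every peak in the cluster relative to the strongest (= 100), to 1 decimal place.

79.9 : 100.0 : 39.4 : 5.0

Element Ah pattern (n=1): 0.6207 : 0.3793
Chlorine pattern (n=2): 0.57395776 : 0.36728448 : 0.05875776
Convolve the two distributions (both contribute in 2-u steps):
  M: 0.6207×0.57395776 = 0.356256
  M+2: 0.6207×0.36728448 + 0.3793×0.57395776 = 0.445676
  M+4: 0.6207×0.05875776 + 0.3793×0.36728448 = 0.175782
  M+6: 0.3793×0.05875776 = 0.022287
Scale to base peak (0.445676) = 100: 79.9 : 100.0 : 39.4 : 5.0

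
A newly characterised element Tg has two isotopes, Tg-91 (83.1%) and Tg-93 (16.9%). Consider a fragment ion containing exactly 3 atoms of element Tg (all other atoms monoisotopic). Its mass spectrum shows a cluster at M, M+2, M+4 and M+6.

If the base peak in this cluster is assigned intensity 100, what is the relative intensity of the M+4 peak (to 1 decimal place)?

12.4

Binomial terms of (0.831 + 0.169)^3: M 0.5739, M+2 0.3501, M+4 0.0712, M+6 0.0048 → M is the base peak.
P(M) = C(3,0) × 0.831^3 × 0.169^0 = 1 × 0.57385619 × 1.0000 = 0.573856 (base)
P(M+4) = C(3,2) × 0.831^1 × 0.169^2 = 3 × 0.8310 × 0.028561 = 0.071203
Relative intensity = 0.071203 / 0.573856 × 100 = 12.4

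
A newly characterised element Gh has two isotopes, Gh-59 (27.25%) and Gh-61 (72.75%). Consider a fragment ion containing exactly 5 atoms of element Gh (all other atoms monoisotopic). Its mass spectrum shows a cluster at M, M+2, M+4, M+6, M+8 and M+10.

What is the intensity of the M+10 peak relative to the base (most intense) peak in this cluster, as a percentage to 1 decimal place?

53.4%

Term probabilities: M 0.0015, M+2 0.0201, M+4 0.1071, M+6 0.2859, M+8 0.3817, M+10 0.2038. Base peak = M+8.
P(M+8) = C(5,4) × 0.2725^1 × 0.7275^4 = 5 × 0.2725 × 0.28011218 = 0.381653 (base)
P(M+10) = C(5,5) × 0.2725^0 × 0.7275^5 = 1 × 1.0000 × 0.20378161 = 0.203782
Relative intensity = 0.203782 / 0.381653 × 100 = 53.4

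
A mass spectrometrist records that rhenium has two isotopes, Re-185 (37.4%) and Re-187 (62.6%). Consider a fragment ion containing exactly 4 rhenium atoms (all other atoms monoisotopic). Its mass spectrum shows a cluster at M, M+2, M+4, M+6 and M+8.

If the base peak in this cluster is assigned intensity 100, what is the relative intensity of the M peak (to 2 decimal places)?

Binomial terms of (0.374 + 0.626)^4: M 0.0196, M+2 0.1310, M+4 0.3289, M+6 0.3670, M+8 0.1536 → M+6 is the base peak.
P(M+6) = C(4,3) × 0.374^1 × 0.626^3 = 4 × 0.3740 × 0.24531438 = 0.366990 (base)
P(M) = C(4,0) × 0.374^4 × 0.626^0 = 1 × 0.0195653 × 1.0000 = 0.019565
Relative intensity = 0.019565 / 0.366990 × 100 = 5.33

5.33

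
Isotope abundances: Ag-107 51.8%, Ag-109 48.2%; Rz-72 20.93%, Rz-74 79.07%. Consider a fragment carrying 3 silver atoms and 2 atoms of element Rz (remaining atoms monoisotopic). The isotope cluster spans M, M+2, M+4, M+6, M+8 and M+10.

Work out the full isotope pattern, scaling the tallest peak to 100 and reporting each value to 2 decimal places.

1.66 : 17.17 : 62.98 : 100.00 : 71.61 : 19.08

Silver pattern (n=3): 0.13899183 : 0.3879965 : 0.3610315 : 0.11198017
Element Rz pattern (n=2): 0.04380649 : 0.33098702 : 0.62520649
Convolve the two distributions (both contribute in 2-u steps):
  M: 0.13899183×0.04380649 = 0.006089
  M+2: 0.13899183×0.33098702 + 0.3879965×0.04380649 = 0.063001
  M+4: 0.13899183×0.62520649 + 0.3879965×0.33098702 + 0.3610315×0.04380649 = 0.231136
  M+6: 0.3879965×0.62520649 + 0.3610315×0.33098702 + 0.11198017×0.04380649 = 0.366980
  M+8: 0.3610315×0.62520649 + 0.11198017×0.33098702 = 0.262783
  M+10: 0.11198017×0.62520649 = 0.070011
Scale to base peak (0.366980) = 100: 1.66 : 17.17 : 62.98 : 100.00 : 71.61 : 19.08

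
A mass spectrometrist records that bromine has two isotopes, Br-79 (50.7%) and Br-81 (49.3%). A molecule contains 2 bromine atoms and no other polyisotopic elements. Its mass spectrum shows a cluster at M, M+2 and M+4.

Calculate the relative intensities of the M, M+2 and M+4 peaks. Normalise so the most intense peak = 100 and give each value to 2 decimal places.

51.42 : 100.00 : 48.62

Each Br atom is independently Br-79 (p = 0.507) or Br-81 (q = 0.493); the cluster is the binomial expansion (p + q)^2.
P(M) = 0.507^2 = 0.257049
P(M+2) = 2 × 0.507^1 × 0.493^1 = 0.499902
P(M+4) = 0.493^2 = 0.243049
The M+2 peak is largest (0.499902); scaling to 100 gives 51.42 : 100.00 : 48.62.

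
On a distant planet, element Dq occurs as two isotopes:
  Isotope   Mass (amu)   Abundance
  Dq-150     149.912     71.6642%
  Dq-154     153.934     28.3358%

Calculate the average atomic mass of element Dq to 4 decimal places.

151.0517 amu

Weight each isotope mass by its fractional abundance: 0.716642 × 149.912 + 0.283358 × 153.934
= 107.43324 + 43.61843 = 151.05167 amu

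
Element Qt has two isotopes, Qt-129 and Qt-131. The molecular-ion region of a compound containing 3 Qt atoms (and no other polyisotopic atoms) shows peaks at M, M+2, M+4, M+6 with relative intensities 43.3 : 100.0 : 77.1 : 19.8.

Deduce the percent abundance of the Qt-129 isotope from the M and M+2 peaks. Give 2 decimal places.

Let p = fractional abundance of Qt-129. I(M+2)/I(M) = [C(3,1)·p^2·(1−p)] / p^3 = 3·(1−p)/p = 100.0/43.3 = 2.3095
(1−p)/p = 2.3095/3 = 0.7698  ⇒  p = 1/(1 + 0.7698) = 0.5650
Qt-129: 56.50%, Qt-131: 43.50%.

56.50%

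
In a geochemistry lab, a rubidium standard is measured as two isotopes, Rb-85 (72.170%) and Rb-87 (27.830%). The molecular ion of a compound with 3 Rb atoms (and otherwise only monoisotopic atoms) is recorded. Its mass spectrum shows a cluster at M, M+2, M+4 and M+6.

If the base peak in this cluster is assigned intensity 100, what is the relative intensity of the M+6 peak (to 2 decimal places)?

Term probabilities: M 0.3759, M+2 0.4349, M+4 0.1677, M+6 0.0216. Base peak = M+2.
P(M+2) = C(3,1) × 0.72170^2 × 0.27830^1 = 3 × 0.52085089 × 0.2783 = 0.434858 (base)
P(M+6) = C(3,3) × 0.72170^0 × 0.27830^3 = 1 × 1.0000 × 0.02155458 = 0.021555
Relative intensity = 0.021555 / 0.434858 × 100 = 4.96

4.96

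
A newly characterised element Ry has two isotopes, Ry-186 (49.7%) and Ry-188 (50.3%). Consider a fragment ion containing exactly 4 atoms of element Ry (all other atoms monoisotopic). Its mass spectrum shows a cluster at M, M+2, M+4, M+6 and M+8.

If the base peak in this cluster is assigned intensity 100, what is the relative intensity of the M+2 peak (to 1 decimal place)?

(0.497 + 0.503)^4 gives M 0.0610, M+2 0.2470, M+4 0.3750, M+6 0.2530, M+8 0.0640; the largest is M+4.
P(M+4) = C(4,2) × 0.497^2 × 0.503^2 = 6 × 0.247009 × 0.253009 = 0.374973 (base)
P(M+2) = C(4,1) × 0.497^3 × 0.503^1 = 4 × 0.12276347 × 0.5030 = 0.247000
Relative intensity = 0.247000 / 0.374973 × 100 = 65.9

65.9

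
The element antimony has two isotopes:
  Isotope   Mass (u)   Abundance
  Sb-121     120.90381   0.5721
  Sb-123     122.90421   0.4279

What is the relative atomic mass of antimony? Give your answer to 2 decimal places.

121.76 u

Weight each isotope mass by its fractional abundance: 0.5721 × 120.90381 + 0.4279 × 122.90421
= 69.169070 + 52.590711 = 121.759781 u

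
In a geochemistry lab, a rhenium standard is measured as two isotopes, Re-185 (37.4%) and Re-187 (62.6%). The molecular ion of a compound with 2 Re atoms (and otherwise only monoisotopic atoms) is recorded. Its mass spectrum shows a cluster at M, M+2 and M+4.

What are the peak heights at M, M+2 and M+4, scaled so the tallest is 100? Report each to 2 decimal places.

29.87 : 100.00 : 83.69

Expanding (0.374 + 0.626)^2:
P(M) = 0.374^2 = 0.139876
P(M+2) = 2 × 0.374^1 × 0.626^1 = 0.468248
P(M+4) = 0.626^2 = 0.391876
The M+2 peak is largest (0.468248); scaling to 100 gives 29.87 : 100.00 : 83.69.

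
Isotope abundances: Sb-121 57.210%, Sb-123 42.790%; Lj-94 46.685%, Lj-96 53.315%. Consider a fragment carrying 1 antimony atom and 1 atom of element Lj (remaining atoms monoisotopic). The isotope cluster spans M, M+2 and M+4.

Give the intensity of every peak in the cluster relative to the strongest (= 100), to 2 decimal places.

52.91 : 100.00 : 45.19

Antimony pattern (n=1): 0.5721 : 0.4279
Element Lj pattern (n=1): 0.46685 : 0.53315
Convolve the two distributions (both contribute in 2-u steps):
  M: 0.5721×0.46685 = 0.267085
  M+2: 0.5721×0.53315 + 0.4279×0.46685 = 0.504780
  M+4: 0.4279×0.53315 = 0.228135
Scale to base peak (0.504780) = 100: 52.91 : 100.00 : 45.19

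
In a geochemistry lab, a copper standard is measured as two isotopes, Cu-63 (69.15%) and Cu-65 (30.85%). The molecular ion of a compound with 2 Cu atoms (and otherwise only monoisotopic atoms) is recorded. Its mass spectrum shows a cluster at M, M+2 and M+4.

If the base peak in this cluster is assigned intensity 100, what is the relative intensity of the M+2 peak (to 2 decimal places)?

89.23

(0.6915 + 0.3085)^2 gives M 0.4782, M+2 0.4267, M+4 0.0952; the largest is M.
P(M) = C(2,0) × 0.6915^2 × 0.3085^0 = 1 × 0.47817225 × 1.0000 = 0.478172 (base)
P(M+2) = C(2,1) × 0.6915^1 × 0.3085^1 = 2 × 0.6915 × 0.3085 = 0.426656
Relative intensity = 0.426656 / 0.478172 × 100 = 89.23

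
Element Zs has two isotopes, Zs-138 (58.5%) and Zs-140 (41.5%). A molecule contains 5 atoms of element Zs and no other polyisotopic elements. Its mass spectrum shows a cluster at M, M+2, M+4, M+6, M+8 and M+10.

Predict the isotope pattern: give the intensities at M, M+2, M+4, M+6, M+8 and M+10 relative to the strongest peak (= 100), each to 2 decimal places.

19.87 : 70.48 : 100.00 : 70.94 : 25.16 : 3.57

Each Zs atom is independently Zs-138 (p = 0.585) or Zs-140 (q = 0.415); the cluster is the binomial expansion (p + q)^5.
P(M) = 0.585^5 = 0.068514
P(M+2) = 5 × 0.585^4 × 0.415^1 = 0.243020
P(M+4) = 10 × 0.585^3 × 0.415^2 = 0.344797
P(M+6) = 10 × 0.585^2 × 0.415^3 = 0.244600
P(M+8) = 5 × 0.585^1 × 0.415^4 = 0.086760
P(M+10) = 0.415^5 = 0.012310
The M+4 peak is largest (0.344797); scaling to 100 gives 19.87 : 70.48 : 100.00 : 70.94 : 25.16 : 3.57.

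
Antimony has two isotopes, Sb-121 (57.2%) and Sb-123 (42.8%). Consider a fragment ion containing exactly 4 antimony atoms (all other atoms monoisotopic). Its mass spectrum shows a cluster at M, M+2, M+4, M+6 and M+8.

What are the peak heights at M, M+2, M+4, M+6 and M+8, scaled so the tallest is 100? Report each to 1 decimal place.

29.8 : 89.1 : 100.0 : 49.9 : 9.3

Each Sb atom is independently Sb-121 (p = 0.572) or Sb-123 (q = 0.428); the cluster is the binomial expansion (p + q)^4.
P(M) = 0.572^4 = 0.107049
P(M+2) = 4 × 0.572^3 × 0.428^1 = 0.320400
P(M+4) = 6 × 0.572^2 × 0.428^2 = 0.359609
P(M+6) = 4 × 0.572^1 × 0.428^3 = 0.179385
P(M+8) = 0.428^4 = 0.033556
The M+4 peak is largest (0.359609); scaling to 100 gives 29.8 : 89.1 : 100.0 : 49.9 : 9.3.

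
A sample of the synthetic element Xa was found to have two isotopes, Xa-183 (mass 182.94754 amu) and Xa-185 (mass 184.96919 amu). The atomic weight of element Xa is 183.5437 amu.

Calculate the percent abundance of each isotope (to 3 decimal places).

Xa-183: 70.511%, Xa-185: 29.489%

Let x be the fractional abundance of Xa-183; then Xa-185 has abundance 1 − x.
182.94754·x + 184.96919·(1 − x) = 183.5437
(182.94754 − 184.96919)·x = 183.5437 − 184.96919
x = -1.42549 / -2.02165 = 0.70511 → 70.511% Xa-183, 29.489% Xa-185.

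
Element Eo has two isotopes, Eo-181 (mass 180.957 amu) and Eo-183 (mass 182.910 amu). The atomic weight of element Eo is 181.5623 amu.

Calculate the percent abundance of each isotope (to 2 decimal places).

Writing the weighted mean with unknown fraction x of Eo-181:
180.957·x + 182.910·(1 − x) = 181.5623
(180.957 − 182.910)·x = 181.5623 − 182.910
x = -1.3477 / -1.953 = 0.69007 → 69.01% Eo-181, 30.99% Eo-183.

Eo-181: 69.01%, Eo-183: 30.99%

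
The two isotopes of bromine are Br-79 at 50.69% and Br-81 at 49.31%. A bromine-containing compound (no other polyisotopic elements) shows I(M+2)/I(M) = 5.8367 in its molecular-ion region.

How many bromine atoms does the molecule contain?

For n independent Br atoms, I(M+2)/I(M) = n · (abundance Br-81) / (abundance Br-79) = n · 0.4931/0.5069.
n = 5.8367 × 0.5069/0.4931 = 6.00 ≈ 6

6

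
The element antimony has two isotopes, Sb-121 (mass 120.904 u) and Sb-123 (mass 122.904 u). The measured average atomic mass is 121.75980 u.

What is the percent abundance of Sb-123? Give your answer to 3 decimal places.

Writing the weighted mean with unknown fraction x of Sb-121:
120.904·x + 122.904·(1 − x) = 121.75980
(120.904 − 122.904)·x = 121.75980 − 122.904
x = -1.14420 / -2.000 = 0.57210 → 57.210% Sb-121, 42.790% Sb-123.

42.790%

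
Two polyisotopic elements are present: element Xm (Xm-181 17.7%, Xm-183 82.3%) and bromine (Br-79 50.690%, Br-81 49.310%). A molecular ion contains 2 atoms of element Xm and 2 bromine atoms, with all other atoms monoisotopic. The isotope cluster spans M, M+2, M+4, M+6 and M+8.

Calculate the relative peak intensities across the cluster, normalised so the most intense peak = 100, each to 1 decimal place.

2.0 : 22.1 : 79.9 : 100.0 : 40.2

Element Xm pattern (n=2): 0.031329 : 0.291342 : 0.677329
Bromine pattern (n=2): 0.25694761 : 0.49990478 : 0.24314761
Convolve the two distributions (both contribute in 2-u steps):
  M: 0.031329×0.25694761 = 0.008050
  M+2: 0.031329×0.49990478 + 0.291342×0.25694761 = 0.090521
  M+4: 0.031329×0.24314761 + 0.291342×0.49990478 + 0.677329×0.25694761 = 0.327299
  M+6: 0.291342×0.24314761 + 0.677329×0.49990478 = 0.409439
  M+8: 0.677329×0.24314761 = 0.164691
Scale to base peak (0.409439) = 100: 2.0 : 22.1 : 79.9 : 100.0 : 40.2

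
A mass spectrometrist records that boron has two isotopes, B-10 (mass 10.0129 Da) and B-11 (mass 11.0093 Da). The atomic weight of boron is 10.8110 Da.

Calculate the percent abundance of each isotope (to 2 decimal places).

Writing the weighted mean with unknown fraction x of B-10:
10.0129·x + 11.0093·(1 − x) = 10.8110
(10.0129 − 11.0093)·x = 10.8110 − 11.0093
x = -0.1983 / -0.9964 = 0.19902 → 19.90% B-10, 80.10% B-11.

B-10: 19.90%, B-11: 80.10%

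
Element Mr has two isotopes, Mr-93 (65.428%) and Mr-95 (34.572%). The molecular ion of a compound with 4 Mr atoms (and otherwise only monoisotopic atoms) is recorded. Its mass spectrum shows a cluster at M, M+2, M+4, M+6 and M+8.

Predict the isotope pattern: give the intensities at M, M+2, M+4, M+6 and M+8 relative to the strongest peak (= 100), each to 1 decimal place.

47.3 : 100.0 : 79.3 : 27.9 : 3.7

Expanding (0.65428 + 0.34572)^4:
P(M) = 0.65428^4 = 0.183254
P(M+2) = 4 × 0.65428^3 × 0.34572^1 = 0.387325
P(M+4) = 6 × 0.65428^2 × 0.34572^2 = 0.306992
P(M+6) = 4 × 0.65428^1 × 0.34572^3 = 0.108143
P(M+8) = 0.34572^4 = 0.014286
The M+2 peak is largest (0.387325); scaling to 100 gives 47.3 : 100.0 : 79.3 : 27.9 : 3.7.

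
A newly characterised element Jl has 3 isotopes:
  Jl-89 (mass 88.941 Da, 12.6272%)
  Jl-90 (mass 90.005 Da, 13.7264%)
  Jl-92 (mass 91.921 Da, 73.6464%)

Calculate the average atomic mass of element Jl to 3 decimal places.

91.282 Da

Weight each isotope mass by its fractional abundance: 0.126272 × 88.941 + 0.137264 × 90.005 + 0.736464 × 91.921
= 11.2308 + 12.3544 + 67.6965 = 91.2817 Da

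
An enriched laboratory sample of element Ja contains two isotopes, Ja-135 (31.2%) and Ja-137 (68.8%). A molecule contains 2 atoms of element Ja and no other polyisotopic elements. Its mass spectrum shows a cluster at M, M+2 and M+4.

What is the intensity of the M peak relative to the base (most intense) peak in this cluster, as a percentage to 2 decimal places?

20.57%

Binomial terms of (0.312 + 0.688)^2: M 0.0973, M+2 0.4293, M+4 0.4733 → M+4 is the base peak.
P(M+4) = C(2,2) × 0.312^0 × 0.688^2 = 1 × 1.0000 × 0.473344 = 0.473344 (base)
P(M) = C(2,0) × 0.312^2 × 0.688^0 = 1 × 0.097344 × 1.0000 = 0.097344
Relative intensity = 0.097344 / 0.473344 × 100 = 20.57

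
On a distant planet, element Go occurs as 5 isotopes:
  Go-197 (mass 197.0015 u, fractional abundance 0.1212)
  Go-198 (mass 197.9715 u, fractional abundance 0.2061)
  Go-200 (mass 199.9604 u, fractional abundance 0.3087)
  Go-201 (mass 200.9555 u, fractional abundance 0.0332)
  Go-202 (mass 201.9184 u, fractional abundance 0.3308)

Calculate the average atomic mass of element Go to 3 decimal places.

199.873 u

Ar = Σ fᵢ·mᵢ = 0.1212 × 197.0015 + 0.2061 × 197.9715 + 0.3087 × 199.9604 + 0.0332 × 200.9555 + 0.3308 × 201.9184
= 23.87658 + 40.80193 + 61.72778 + 6.67172 + 66.79461 = 199.87262 u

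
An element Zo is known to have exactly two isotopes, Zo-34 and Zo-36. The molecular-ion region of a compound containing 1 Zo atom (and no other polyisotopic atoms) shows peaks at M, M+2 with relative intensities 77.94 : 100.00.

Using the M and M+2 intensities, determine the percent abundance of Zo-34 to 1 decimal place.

Let p = fractional abundance of Zo-34. I(M+2)/I(M) = [C(1,1)·p^0·(1−p)] / p^1 = 1·(1−p)/p = 100.00/77.94 = 1.2830
(1−p)/p = 1.2830/1 = 1.2830  ⇒  p = 1/(1 + 1.2830) = 0.4380
Zo-34: 43.8%, Zo-36: 56.2%.

43.8%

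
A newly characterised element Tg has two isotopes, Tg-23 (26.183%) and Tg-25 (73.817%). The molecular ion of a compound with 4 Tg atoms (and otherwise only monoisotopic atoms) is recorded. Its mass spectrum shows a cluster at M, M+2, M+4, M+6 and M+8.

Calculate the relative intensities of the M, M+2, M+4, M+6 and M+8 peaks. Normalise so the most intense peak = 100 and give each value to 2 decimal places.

1.12 : 12.58 : 53.21 : 100.00 : 70.48

Expanding (0.26183 + 0.73817)^4:
P(M) = 0.26183^4 = 0.004700
P(M+2) = 4 × 0.26183^3 × 0.73817^1 = 0.053000
P(M+4) = 6 × 0.26183^2 × 0.73817^2 = 0.224131
P(M+6) = 4 × 0.26183^1 × 0.73817^3 = 0.421258
P(M+8) = 0.73817^4 = 0.296911
The M+6 peak is largest (0.421258); scaling to 100 gives 1.12 : 12.58 : 53.21 : 100.00 : 70.48.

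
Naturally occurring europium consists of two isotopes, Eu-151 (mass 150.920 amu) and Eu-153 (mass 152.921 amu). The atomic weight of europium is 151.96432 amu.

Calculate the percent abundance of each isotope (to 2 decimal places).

Eu-151: 47.81%, Eu-153: 52.19%

With x = fraction of Eu-151 (so Eu-153 is 1 − x):
150.920·x + 152.921·(1 − x) = 151.96432
(150.920 − 152.921)·x = 151.96432 − 152.921
x = -0.95668 / -2.001 = 0.47810 → 47.81% Eu-151, 52.19% Eu-153.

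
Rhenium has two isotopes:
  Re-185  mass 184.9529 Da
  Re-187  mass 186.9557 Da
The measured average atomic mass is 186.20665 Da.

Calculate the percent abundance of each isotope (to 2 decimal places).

Let x be the fractional abundance of Re-185; then Re-187 has abundance 1 − x.
184.9529·x + 186.9557·(1 − x) = 186.20665
(184.9529 − 186.9557)·x = 186.20665 − 186.9557
x = -0.74905 / -2.0028 = 0.37400 → 37.40% Re-185, 62.60% Re-187.

Re-185: 37.40%, Re-187: 62.60%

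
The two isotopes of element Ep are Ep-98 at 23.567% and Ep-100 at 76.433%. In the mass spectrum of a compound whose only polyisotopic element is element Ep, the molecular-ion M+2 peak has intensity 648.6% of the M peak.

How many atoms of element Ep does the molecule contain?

For n independent Ep atoms, I(M+2)/I(M) = n · (abundance Ep-100) / (abundance Ep-98) = n · 0.76433/0.23567.
n = 6.486 × 0.23567/0.76433 = 2.00 ≈ 2

2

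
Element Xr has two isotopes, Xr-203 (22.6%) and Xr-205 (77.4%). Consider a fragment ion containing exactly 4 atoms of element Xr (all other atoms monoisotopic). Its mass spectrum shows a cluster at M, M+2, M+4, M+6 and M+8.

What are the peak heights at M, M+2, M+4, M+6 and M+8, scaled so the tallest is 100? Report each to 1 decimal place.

0.6 : 8.5 : 43.8 : 100.0 : 85.6

Each Xr atom is independently Xr-203 (p = 0.226) or Xr-205 (q = 0.774); the cluster is the binomial expansion (p + q)^4.
P(M) = 0.226^4 = 0.002609
P(M+2) = 4 × 0.226^3 × 0.774^1 = 0.035738
P(M+4) = 6 × 0.226^2 × 0.774^2 = 0.183590
P(M+6) = 4 × 0.226^1 × 0.774^3 = 0.419171
P(M+8) = 0.774^4 = 0.358892
The M+6 peak is largest (0.419171); scaling to 100 gives 0.6 : 8.5 : 43.8 : 100.0 : 85.6.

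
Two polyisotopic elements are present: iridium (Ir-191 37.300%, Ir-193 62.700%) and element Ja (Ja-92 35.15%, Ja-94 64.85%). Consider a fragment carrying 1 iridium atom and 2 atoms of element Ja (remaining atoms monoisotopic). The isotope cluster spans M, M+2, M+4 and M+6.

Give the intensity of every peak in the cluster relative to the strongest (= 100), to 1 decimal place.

Iridium pattern (n=1): 0.3730 : 0.6270
Element Ja pattern (n=2): 0.12355225 : 0.4558955 : 0.42055225
Convolve the two distributions (both contribute in 2-u steps):
  M: 0.3730×0.12355225 = 0.046085
  M+2: 0.3730×0.4558955 + 0.6270×0.12355225 = 0.247516
  M+4: 0.3730×0.42055225 + 0.6270×0.4558955 = 0.442712
  M+6: 0.6270×0.42055225 = 0.263686
Scale to base peak (0.442712) = 100: 10.4 : 55.9 : 100.0 : 59.6

10.4 : 55.9 : 100.0 : 59.6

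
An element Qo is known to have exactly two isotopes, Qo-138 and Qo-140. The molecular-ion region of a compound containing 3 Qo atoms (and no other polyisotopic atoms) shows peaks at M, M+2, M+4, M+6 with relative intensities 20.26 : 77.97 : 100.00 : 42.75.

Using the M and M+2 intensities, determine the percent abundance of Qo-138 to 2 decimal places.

43.81%

If p is the fraction of Qo that is Qo-138, then I(M+2)/I(M) = [C(3,1)·p^2·(1−p)] / p^3 = 3·(1−p)/p = 77.97/20.26 = 3.8485
(1−p)/p = 3.8485/3 = 1.2828  ⇒  p = 1/(1 + 1.2828) = 0.4381
Qo-138: 43.81%, Qo-140: 56.19%.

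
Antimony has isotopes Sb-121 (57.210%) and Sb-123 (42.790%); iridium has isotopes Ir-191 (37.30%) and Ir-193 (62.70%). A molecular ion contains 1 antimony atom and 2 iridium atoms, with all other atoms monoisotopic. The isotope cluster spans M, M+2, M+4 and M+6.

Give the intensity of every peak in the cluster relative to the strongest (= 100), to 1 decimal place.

18.7 : 77.0 : 100.0 : 39.6

Antimony pattern (n=1): 0.5721 : 0.4279
Iridium pattern (n=2): 0.139129 : 0.467742 : 0.393129
Convolve the two distributions (both contribute in 2-u steps):
  M: 0.5721×0.139129 = 0.079596
  M+2: 0.5721×0.467742 + 0.4279×0.139129 = 0.327128
  M+4: 0.5721×0.393129 + 0.4279×0.467742 = 0.425056
  M+6: 0.4279×0.393129 = 0.168220
Scale to base peak (0.425056) = 100: 18.7 : 77.0 : 100.0 : 39.6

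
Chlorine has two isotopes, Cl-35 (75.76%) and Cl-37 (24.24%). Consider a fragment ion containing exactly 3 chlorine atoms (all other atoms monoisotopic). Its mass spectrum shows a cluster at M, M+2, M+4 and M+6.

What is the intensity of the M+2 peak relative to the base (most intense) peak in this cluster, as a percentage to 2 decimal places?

95.99%

Term probabilities: M 0.4348, M+2 0.4174, M+4 0.1335, M+6 0.0142. Base peak = M.
P(M) = C(3,0) × 0.7576^3 × 0.2424^0 = 1 × 0.4348304 × 1.0000 = 0.434830 (base)
P(M+2) = C(3,1) × 0.7576^2 × 0.2424^1 = 3 × 0.57395776 × 0.2424 = 0.417382
Relative intensity = 0.417382 / 0.434830 × 100 = 95.99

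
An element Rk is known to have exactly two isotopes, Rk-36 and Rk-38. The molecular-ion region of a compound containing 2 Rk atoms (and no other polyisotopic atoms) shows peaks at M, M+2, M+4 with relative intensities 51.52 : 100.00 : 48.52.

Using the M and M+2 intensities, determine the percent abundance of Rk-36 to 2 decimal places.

If p is the fraction of Rk that is Rk-36, then I(M+2)/I(M) = [C(2,1)·p^1·(1−p)] / p^2 = 2·(1−p)/p = 100.00/51.52 = 1.9410
(1−p)/p = 1.9410/2 = 0.9705  ⇒  p = 1/(1 + 0.9705) = 0.5075
Rk-36: 50.75%, Rk-38: 49.25%.

50.75%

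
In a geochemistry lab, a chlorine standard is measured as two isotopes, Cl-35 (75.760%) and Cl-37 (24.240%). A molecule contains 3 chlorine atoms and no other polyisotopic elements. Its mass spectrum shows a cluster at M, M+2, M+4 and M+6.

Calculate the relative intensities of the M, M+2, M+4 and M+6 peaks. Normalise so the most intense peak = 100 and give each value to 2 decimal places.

100.00 : 95.99 : 30.71 : 3.28

Expanding (0.75760 + 0.24240)^3:
P(M) = 0.75760^3 = 0.434830
P(M+2) = 3 × 0.75760^2 × 0.24240^1 = 0.417382
P(M+4) = 3 × 0.75760^1 × 0.24240^2 = 0.133545
P(M+6) = 0.24240^3 = 0.014243
The M peak is largest (0.434830); scaling to 100 gives 100.00 : 95.99 : 30.71 : 3.28.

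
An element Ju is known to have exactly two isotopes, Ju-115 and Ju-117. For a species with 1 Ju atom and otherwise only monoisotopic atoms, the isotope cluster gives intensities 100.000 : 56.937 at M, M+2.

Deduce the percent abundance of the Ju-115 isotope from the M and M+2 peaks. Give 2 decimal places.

Let p = fractional abundance of Ju-115. I(M+2)/I(M) = [C(1,1)·p^0·(1−p)] / p^1 = 1·(1−p)/p = 56.937/100.000 = 0.5694
(1−p)/p = 0.5694/1 = 0.5694  ⇒  p = 1/(1 + 0.5694) = 0.6372
Ju-115: 63.72%, Ju-117: 36.28%.

63.72%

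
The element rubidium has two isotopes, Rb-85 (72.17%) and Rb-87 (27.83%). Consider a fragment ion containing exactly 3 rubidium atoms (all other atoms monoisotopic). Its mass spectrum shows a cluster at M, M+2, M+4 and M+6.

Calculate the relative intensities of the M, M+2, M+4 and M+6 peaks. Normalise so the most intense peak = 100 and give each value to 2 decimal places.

The 3 Rb atoms are independent, so intensities follow the terms of (0.7217 + 0.2783)^3.
P(M) = 0.7217^3 = 0.375898
P(M+2) = 3 × 0.7217^2 × 0.2783^1 = 0.434858
P(M+4) = 3 × 0.7217^1 × 0.2783^2 = 0.167689
P(M+6) = 0.2783^3 = 0.021555
The M+2 peak is largest (0.434858); scaling to 100 gives 86.44 : 100.00 : 38.56 : 4.96.

86.44 : 100.00 : 38.56 : 4.96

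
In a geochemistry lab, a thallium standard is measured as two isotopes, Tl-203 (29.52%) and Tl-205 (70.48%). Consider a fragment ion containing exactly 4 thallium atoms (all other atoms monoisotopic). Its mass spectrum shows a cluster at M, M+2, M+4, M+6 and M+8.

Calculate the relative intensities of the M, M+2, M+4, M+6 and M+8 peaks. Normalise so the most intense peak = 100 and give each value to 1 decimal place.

Expanding (0.2952 + 0.7048)^4:
P(M) = 0.2952^4 = 0.007594
P(M+2) = 4 × 0.2952^3 × 0.7048^1 = 0.072523
P(M+4) = 6 × 0.2952^2 × 0.7048^2 = 0.259726
P(M+6) = 4 × 0.2952^1 × 0.7048^3 = 0.413403
P(M+8) = 0.7048^4 = 0.246754
The M+6 peak is largest (0.413403); scaling to 100 gives 1.8 : 17.5 : 62.8 : 100.0 : 59.7.

1.8 : 17.5 : 62.8 : 100.0 : 59.7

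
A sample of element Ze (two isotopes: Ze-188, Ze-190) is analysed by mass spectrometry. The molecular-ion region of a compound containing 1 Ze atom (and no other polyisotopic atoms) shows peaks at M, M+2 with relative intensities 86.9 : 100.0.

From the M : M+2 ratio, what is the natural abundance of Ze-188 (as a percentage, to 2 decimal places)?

If p is the fraction of Ze that is Ze-188, then I(M+2)/I(M) = [C(1,1)·p^0·(1−p)] / p^1 = 1·(1−p)/p = 100.0/86.9 = 1.1507
(1−p)/p = 1.1507/1 = 1.1507  ⇒  p = 1/(1 + 1.1507) = 0.4650
Ze-188: 46.50%, Ze-190: 53.50%.

46.50%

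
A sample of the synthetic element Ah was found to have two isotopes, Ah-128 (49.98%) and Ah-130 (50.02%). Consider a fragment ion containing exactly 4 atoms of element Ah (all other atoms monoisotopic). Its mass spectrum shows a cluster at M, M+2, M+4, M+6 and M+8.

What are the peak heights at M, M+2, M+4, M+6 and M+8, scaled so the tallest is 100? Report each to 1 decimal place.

Each Ah atom is independently Ah-128 (p = 0.4998) or Ah-130 (q = 0.5002); the cluster is the binomial expansion (p + q)^4.
P(M) = 0.4998^4 = 0.062400
P(M+2) = 4 × 0.4998^3 × 0.5002^1 = 0.249800
P(M+4) = 6 × 0.4998^2 × 0.5002^2 = 0.375000
P(M+6) = 4 × 0.4998^1 × 0.5002^3 = 0.250200
P(M+8) = 0.5002^4 = 0.062600
The M+4 peak is largest (0.375000); scaling to 100 gives 16.6 : 66.6 : 100.0 : 66.7 : 16.7.

16.6 : 66.6 : 100.0 : 66.7 : 16.7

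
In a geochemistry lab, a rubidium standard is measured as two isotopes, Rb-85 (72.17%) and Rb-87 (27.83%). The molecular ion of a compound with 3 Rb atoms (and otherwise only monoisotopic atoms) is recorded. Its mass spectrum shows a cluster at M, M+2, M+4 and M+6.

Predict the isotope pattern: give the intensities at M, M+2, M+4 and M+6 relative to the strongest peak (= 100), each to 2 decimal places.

86.44 : 100.00 : 38.56 : 4.96

Expanding (0.7217 + 0.2783)^3:
P(M) = 0.7217^3 = 0.375898
P(M+2) = 3 × 0.7217^2 × 0.2783^1 = 0.434858
P(M+4) = 3 × 0.7217^1 × 0.2783^2 = 0.167689
P(M+6) = 0.2783^3 = 0.021555
The M+2 peak is largest (0.434858); scaling to 100 gives 86.44 : 100.00 : 38.56 : 4.96.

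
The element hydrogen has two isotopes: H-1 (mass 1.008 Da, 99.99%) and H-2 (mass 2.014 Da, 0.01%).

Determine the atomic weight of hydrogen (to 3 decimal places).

Ar = Σ fᵢ·mᵢ = 0.9999 × 1.008 + 0.0001 × 2.014
= 1.0079 + 0.0002 = 1.0081 Da

1.008 Da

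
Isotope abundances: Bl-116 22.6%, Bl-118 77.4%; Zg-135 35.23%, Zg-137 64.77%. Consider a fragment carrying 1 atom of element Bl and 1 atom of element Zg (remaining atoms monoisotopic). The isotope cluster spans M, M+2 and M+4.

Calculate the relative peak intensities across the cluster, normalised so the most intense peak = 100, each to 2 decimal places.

Element Bl pattern (n=1): 0.2260 : 0.7740
Element Zg pattern (n=1): 0.3523 : 0.6477
Convolve the two distributions (both contribute in 2-u steps):
  M: 0.2260×0.3523 = 0.079620
  M+2: 0.2260×0.6477 + 0.7740×0.3523 = 0.419060
  M+4: 0.7740×0.6477 = 0.501320
Scale to base peak (0.501320) = 100: 15.88 : 83.59 : 100.00

15.88 : 83.59 : 100.00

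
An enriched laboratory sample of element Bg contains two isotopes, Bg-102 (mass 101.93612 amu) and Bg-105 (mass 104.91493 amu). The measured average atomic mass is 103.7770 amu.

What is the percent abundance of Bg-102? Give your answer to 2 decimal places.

38.20%

With x = fraction of Bg-102 (so Bg-105 is 1 − x):
101.93612·x + 104.91493·(1 − x) = 103.7770
(101.93612 − 104.91493)·x = 103.7770 − 104.91493
x = -1.13793 / -2.97881 = 0.38201 → 38.20% Bg-102, 61.80% Bg-105.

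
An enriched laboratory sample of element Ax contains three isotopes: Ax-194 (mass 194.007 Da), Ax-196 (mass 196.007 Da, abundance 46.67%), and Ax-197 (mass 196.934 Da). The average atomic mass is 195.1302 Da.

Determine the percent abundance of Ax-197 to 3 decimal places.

6.484%

Let x and y be the fractions of Ax-194 and Ax-197. Then x + y = 1 − 0.4667 = 0.5333 and 194.007x + 196.934y = 195.1302 − 0.4667×196.007 = 103.6537331.
Substituting: 194.007x + 196.934(0.5333 − x) = 103.6537331
(194.007 − 196.934)x = -1.3711691  ⇒  x = 0.46846, y = 0.06484
Ax-194: 46.846%, Ax-197: 6.484%.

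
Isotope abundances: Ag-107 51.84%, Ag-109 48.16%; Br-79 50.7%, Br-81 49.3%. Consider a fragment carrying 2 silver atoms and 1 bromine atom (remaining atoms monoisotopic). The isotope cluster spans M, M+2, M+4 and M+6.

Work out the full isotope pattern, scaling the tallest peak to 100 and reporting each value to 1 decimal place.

Silver pattern (n=2): 0.26873856 : 0.49932288 : 0.23193856
Bromine pattern (n=1): 0.5070 : 0.4930
Convolve the two distributions (both contribute in 2-u steps):
  M: 0.26873856×0.5070 = 0.136250
  M+2: 0.26873856×0.4930 + 0.49932288×0.5070 = 0.385645
  M+4: 0.49932288×0.4930 + 0.23193856×0.5070 = 0.363759
  M+6: 0.23193856×0.4930 = 0.114346
Scale to base peak (0.385645) = 100: 35.3 : 100.0 : 94.3 : 29.7

35.3 : 100.0 : 94.3 : 29.7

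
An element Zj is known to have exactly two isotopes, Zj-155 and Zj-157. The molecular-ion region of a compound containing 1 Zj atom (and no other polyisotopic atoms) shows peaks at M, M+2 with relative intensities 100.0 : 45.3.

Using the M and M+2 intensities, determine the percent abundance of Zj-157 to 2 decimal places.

31.18%

Let p = fractional abundance of Zj-155. I(M+2)/I(M) = [C(1,1)·p^0·(1−p)] / p^1 = 1·(1−p)/p = 45.3/100.0 = 0.4530
(1−p)/p = 0.4530/1 = 0.4530  ⇒  p = 1/(1 + 0.4530) = 0.6882
Zj-155: 68.82%, Zj-157: 31.18%.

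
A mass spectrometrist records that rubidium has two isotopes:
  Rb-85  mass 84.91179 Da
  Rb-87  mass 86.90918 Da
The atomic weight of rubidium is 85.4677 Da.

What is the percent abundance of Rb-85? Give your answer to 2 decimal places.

72.17%

Writing the weighted mean with unknown fraction x of Rb-85:
84.91179·x + 86.90918·(1 − x) = 85.4677
(84.91179 − 86.90918)·x = 85.4677 − 86.90918
x = -1.44148 / -1.99739 = 0.72168 → 72.17% Rb-85, 27.83% Rb-87.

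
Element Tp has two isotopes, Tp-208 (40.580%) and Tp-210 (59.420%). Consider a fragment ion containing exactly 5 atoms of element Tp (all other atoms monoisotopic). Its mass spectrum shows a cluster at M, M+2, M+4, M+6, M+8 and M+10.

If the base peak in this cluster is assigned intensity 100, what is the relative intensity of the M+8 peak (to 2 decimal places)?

73.21

Term probabilities: M 0.0110, M+2 0.0806, M+4 0.2359, M+6 0.3455, M+8 0.2529, M+10 0.0741. Base peak = M+6.
P(M+6) = C(5,3) × 0.40580^2 × 0.59420^3 = 10 × 0.16467364 × 0.20979636 = 0.345479 (base)
P(M+8) = C(5,4) × 0.40580^1 × 0.59420^4 = 5 × 0.4058 × 0.124661 = 0.252937
Relative intensity = 0.252937 / 0.345479 × 100 = 73.21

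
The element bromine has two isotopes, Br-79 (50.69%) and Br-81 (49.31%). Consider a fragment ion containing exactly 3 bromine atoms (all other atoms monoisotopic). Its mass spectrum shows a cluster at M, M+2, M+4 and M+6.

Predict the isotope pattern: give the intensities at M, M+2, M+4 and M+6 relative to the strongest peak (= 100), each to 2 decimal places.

The 3 Br atoms are independent, so intensities follow the terms of (0.5069 + 0.4931)^3.
P(M) = 0.5069^3 = 0.130247
P(M+2) = 3 × 0.5069^2 × 0.4931^1 = 0.380103
P(M+4) = 3 × 0.5069^1 × 0.4931^2 = 0.369755
P(M+6) = 0.4931^3 = 0.119896
The M+2 peak is largest (0.380103); scaling to 100 gives 34.27 : 100.00 : 97.28 : 31.54.

34.27 : 100.00 : 97.28 : 31.54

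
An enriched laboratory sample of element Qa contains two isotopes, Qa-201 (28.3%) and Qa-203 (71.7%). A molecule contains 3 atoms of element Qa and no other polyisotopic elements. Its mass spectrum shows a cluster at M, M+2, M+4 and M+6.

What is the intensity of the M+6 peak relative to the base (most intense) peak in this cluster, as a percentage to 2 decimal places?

(0.283 + 0.717)^3 gives M 0.0227, M+2 0.1723, M+4 0.4365, M+6 0.3686; the largest is M+4.
P(M+4) = C(3,2) × 0.283^1 × 0.717^2 = 3 × 0.2830 × 0.514089 = 0.436462 (base)
P(M+6) = C(3,3) × 0.283^0 × 0.717^3 = 1 × 1.0000 × 0.36860181 = 0.368602
Relative intensity = 0.368602 / 0.436462 × 100 = 84.45

84.45%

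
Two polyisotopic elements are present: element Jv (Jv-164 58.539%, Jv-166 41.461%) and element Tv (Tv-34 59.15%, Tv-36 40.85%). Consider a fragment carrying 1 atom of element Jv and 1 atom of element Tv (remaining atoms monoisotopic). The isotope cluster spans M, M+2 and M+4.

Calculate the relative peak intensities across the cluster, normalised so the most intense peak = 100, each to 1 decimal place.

Element Jv pattern (n=1): 0.58539 : 0.41461
Element Tv pattern (n=1): 0.5915 : 0.4085
Convolve the two distributions (both contribute in 2-u steps):
  M: 0.58539×0.5915 = 0.346258
  M+2: 0.58539×0.4085 + 0.41461×0.5915 = 0.484374
  M+4: 0.41461×0.4085 = 0.169368
Scale to base peak (0.484374) = 100: 71.5 : 100.0 : 35.0

71.5 : 100.0 : 35.0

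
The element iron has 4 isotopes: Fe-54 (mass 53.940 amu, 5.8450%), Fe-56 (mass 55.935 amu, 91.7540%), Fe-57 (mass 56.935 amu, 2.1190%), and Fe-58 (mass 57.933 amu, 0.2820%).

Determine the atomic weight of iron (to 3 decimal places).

55.845 amu

The abundance-weighted mean is 0.058450 × 53.940 + 0.917540 × 55.935 + 0.021190 × 56.935 + 0.002820 × 57.933
= 3.1528 + 51.3226 + 1.2065 + 0.1634 = 55.8453 amu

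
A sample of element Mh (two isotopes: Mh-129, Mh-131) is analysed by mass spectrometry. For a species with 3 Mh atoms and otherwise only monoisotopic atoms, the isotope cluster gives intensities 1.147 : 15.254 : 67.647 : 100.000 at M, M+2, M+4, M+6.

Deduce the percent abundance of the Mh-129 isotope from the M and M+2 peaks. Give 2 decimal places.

18.41%

If p is the fraction of Mh that is Mh-129, then I(M+2)/I(M) = [C(3,1)·p^2·(1−p)] / p^3 = 3·(1−p)/p = 15.254/1.147 = 13.2990
(1−p)/p = 13.2990/3 = 4.4330  ⇒  p = 1/(1 + 4.4330) = 0.1841
Mh-129: 18.41%, Mh-131: 81.59%.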